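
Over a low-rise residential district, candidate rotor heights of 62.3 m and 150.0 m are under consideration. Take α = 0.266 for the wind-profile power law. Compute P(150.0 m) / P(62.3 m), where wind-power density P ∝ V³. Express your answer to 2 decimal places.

2.02

Speed ratio: V_B/V_A = (z_B/z_A)^α = (150.0/62.3)^0.266 = (2.4077)^0.266 = 1.26330
Power-density ratio: P_B/P_A = (V_B/V_A)³ = (1.26330)³ = 2.01613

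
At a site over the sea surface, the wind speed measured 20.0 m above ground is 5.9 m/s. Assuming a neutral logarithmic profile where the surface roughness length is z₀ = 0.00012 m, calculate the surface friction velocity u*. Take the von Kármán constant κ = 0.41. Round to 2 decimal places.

u* ≈ 0.20 m/s

Log law: V(z) = (u*/κ) · ln(z/z₀) ⇒ u* = κ · V / ln(z/z₀)
u* = 0.41 × 5.9 / ln(20.0/0.00012) = 0.41 × 5.9 / 12.0238
   = 2.4190 / 12.0238 = 0.2012 m/s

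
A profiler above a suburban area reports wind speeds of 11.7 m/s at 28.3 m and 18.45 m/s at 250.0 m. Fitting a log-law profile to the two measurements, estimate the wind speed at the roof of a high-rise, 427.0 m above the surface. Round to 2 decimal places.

20.11 m/s

Log law: V ∝ ln(z/z₀). From the pair, with r = V₁/V₂ = 0.63415,
ln z₀ = (ln z₁ − r·ln z₂)/(1 − r) = (3.3429 − 0.63415×5.5215)/0.36585 = -0.4334 → z₀ = 0.6483 m
V₃ = V₁ · ln(z₃/z₀)/ln(z₁/z₀) = 11.7 × 6.4902/3.7762 = 20.1086 m/s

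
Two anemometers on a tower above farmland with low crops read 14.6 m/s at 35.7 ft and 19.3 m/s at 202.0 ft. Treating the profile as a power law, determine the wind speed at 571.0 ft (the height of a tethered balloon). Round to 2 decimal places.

22.82 m/s

First find α: α = ln(V₂/V₁)/ln(z₂/z₁) = ln(19.3/14.6)/ln(202.0/35.7) = 0.27908/1.73312 = 0.1610
Extrapolate from 202.0 ft to 571.0 ft: V₃ = 19.3 × (571.0/202.0)^0.1610 = 19.3 × 1.1821 = 22.8154 m/s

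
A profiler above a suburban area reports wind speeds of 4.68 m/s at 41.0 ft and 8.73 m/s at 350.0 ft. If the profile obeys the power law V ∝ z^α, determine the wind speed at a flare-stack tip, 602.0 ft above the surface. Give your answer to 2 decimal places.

First find α: α = ln(V₂/V₁)/ln(z₂/z₁) = ln(8.73/4.68)/ln(350.0/41.0) = 0.62347/2.14436 = 0.2907
Extrapolate from 350.0 ft to 602.0 ft: V₃ = 8.73 × (602.0/350.0)^0.2907 = 8.73 × 1.1708 = 10.2210 m/s

10.22 m/s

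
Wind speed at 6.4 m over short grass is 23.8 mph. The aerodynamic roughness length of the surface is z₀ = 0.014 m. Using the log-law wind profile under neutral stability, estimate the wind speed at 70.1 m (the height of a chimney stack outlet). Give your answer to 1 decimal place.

Log law: V(z) ∝ ln(z/z₀), so V₂/V₁ = ln(z₂/z₀) / ln(z₁/z₀).
ln(70.1/0.014) = 8.5186, ln(6.4/0.014) = 6.1250
V₂ = 23.8 × 8.5186/6.1250 = 23.8 × 1.3908 = 33.1009 mph

33.1 mph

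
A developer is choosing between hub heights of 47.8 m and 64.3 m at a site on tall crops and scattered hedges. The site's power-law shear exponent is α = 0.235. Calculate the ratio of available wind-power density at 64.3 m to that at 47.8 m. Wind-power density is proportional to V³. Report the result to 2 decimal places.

1.23

Speed ratio: V_B/V_A = (z_B/z_A)^α = (64.3/47.8)^0.235 = (1.3452)^0.235 = 1.07217
Power-density ratio: P_B/P_A = (V_B/V_A)³ = (1.07217)³ = 1.23251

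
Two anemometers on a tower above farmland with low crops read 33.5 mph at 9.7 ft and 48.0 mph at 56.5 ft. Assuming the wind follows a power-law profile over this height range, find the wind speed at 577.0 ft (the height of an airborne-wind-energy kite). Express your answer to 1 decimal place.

77.1 mph

First find α: α = ln(V₂/V₁)/ln(z₂/z₁) = ln(48.0/33.5)/ln(56.5/9.7) = 0.35966/1.76211 = 0.2041
Extrapolate from 56.5 ft to 577.0 ft: V₃ = 48.0 × (577.0/56.5)^0.2041 = 48.0 × 1.6068 = 77.1274 mph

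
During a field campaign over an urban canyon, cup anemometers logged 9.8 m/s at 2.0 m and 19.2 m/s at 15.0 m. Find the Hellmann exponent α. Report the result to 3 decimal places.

Power law: V₂/V₁ = (z₂/z₁)^α ⇒ α = ln(V₂/V₁) / ln(z₂/z₁)
α = ln(19.2/9.8) / ln(15.0/2.0) = ln(1.9592) / ln(7.5000)
  = 0.67253 / 2.01490 = 0.33378

α ≈ 0.334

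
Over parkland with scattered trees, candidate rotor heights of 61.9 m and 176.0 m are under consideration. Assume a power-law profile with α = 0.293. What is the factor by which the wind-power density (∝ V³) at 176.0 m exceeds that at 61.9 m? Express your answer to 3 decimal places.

2.506

Speed ratio: V_B/V_A = (z_B/z_A)^α = (176.0/61.9)^0.293 = (2.8433)^0.293 = 1.35822
Power-density ratio: P_B/P_A = (V_B/V_A)³ = (1.35822)³ = 2.50559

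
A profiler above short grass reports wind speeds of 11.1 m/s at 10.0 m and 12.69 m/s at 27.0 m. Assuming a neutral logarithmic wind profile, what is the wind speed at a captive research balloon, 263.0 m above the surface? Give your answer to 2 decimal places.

Log law: V ∝ ln(z/z₀). From the pair, with r = V₁/V₂ = 0.87470,
ln z₀ = (ln z₁ − r·ln z₂)/(1 − r) = (2.3026 − 0.87470×3.2958)/0.12530 = -4.6314 → z₀ = 0.009741 m
V₃ = V₁ · ln(z₃/z₀)/ln(z₁/z₀) = 11.1 × 10.2036/6.9340 = 16.3339 m/s

16.33 m/s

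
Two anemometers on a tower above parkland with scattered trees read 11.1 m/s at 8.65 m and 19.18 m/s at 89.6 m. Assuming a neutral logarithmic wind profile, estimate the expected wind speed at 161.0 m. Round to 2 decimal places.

Log law: V ∝ ln(z/z₀). From the pair, with r = V₁/V₂ = 0.57873,
ln z₀ = (ln z₁ − r·ln z₂)/(1 − r) = (2.1576 − 0.57873×4.4954)/0.42127 = -1.0540 → z₀ = 0.3485 m
V₃ = V₁ · ln(z₃/z₀)/ln(z₁/z₀) = 11.1 × 6.1354/3.2116 = 21.2055 m/s

21.21 m/s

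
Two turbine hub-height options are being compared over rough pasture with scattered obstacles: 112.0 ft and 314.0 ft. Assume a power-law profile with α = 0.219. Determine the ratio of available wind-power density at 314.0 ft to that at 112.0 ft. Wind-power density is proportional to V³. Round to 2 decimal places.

1.97

Speed ratio: V_B/V_A = (z_B/z_A)^α = (314.0/112.0)^0.219 = (2.8036)^0.219 = 1.25328
Power-density ratio: P_B/P_A = (V_B/V_A)³ = (1.25328)³ = 1.96855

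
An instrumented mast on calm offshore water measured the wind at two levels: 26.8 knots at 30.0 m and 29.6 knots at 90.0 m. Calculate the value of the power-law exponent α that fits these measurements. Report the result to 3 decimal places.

α ≈ 0.090

Power law: V₂/V₁ = (z₂/z₁)^α ⇒ α = ln(V₂/V₁) / ln(z₂/z₁)
α = ln(29.6/26.8) / ln(90.0/30.0) = ln(1.1045) / ln(3.0000)
  = 0.09937 / 1.09861 = 0.09045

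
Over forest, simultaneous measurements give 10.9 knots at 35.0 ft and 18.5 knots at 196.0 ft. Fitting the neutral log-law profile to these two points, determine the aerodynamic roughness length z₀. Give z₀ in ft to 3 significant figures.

Log law: V(z) ∝ ln(z/z₀). With r = V₁/V₂ = 10.9/18.5 = 0.58919,
r · ln(z₂/z₀) = ln(z₁/z₀) ⇒ ln z₀ = (ln z₁ − r·ln z₂)/(1 − r)
ln z₀ = (3.55535 − 0.58919×5.27811) / 0.41081 = 1.0845
z₀ = exp(1.0845) = 2.958 ft

z₀ ≈ 2.96 ft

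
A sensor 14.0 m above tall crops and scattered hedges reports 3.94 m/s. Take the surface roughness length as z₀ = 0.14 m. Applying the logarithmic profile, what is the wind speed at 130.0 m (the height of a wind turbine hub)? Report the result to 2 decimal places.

Log law: V(z) ∝ ln(z/z₀), so V₂/V₁ = ln(z₂/z₀) / ln(z₁/z₀).
ln(130.0/0.14) = 6.8336, ln(14.0/0.14) = 4.6052
V₂ = 3.94 × 6.8336/4.6052 = 3.94 × 1.4839 = 5.8466 m/s

5.85 m/s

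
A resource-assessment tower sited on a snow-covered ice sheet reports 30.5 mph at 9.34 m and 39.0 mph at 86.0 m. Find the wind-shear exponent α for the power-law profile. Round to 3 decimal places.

α ≈ 0.111

Power law: V₂/V₁ = (z₂/z₁)^α ⇒ α = ln(V₂/V₁) / ln(z₂/z₁)
α = ln(39.0/30.5) / ln(86.0/9.34) = ln(1.2787) / ln(9.2077)
  = 0.24583 / 2.22004 = 0.11073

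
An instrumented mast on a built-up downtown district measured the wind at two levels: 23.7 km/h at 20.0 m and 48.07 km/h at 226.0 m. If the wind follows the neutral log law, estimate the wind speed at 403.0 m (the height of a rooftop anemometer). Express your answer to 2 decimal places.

Log law: V ∝ ln(z/z₀). From the pair, with r = V₁/V₂ = 0.49303,
ln z₀ = (ln z₁ − r·ln z₂)/(1 − r) = (2.9957 − 0.49303×5.4205)/0.50697 = 0.6376 → z₀ = 1.892 m
V₃ = V₁ · ln(z₃/z₀)/ln(z₁/z₀) = 23.7 × 5.3613/2.3581 = 53.8831 km/h

53.88 km/h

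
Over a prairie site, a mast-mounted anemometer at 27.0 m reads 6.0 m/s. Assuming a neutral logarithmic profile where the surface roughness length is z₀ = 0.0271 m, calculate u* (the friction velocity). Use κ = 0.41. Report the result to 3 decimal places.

u* ≈ 0.356 m/s

Log law: V(z) = (u*/κ) · ln(z/z₀) ⇒ u* = κ · V / ln(z/z₀)
u* = 0.41 × 6.0 / ln(27.0/0.0271) = 0.41 × 6.0 / 6.9041
   = 2.4600 / 6.9041 = 0.3563 m/s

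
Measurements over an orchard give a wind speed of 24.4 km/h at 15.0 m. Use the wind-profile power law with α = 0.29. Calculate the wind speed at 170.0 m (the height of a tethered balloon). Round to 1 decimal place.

Power-law profile: V₂ = V₁ · (z₂/z₁)^α
V₂ = 24.4 × (170.0/15.0)^0.29 = 24.4 × (11.3333)^0.29
    = 24.4 × 2.0219 = 49.3348 km/h

49.3 km/h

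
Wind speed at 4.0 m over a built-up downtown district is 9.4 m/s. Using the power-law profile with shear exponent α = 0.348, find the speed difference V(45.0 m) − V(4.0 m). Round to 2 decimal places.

12.42 m/s

Power law: V₂ = V₁ · (z₂/z₁)^α = 9.4 × (11.2500)^0.348 = 21.8237 m/s
ΔV = 21.8237 − 9.4 = 12.4237 m/s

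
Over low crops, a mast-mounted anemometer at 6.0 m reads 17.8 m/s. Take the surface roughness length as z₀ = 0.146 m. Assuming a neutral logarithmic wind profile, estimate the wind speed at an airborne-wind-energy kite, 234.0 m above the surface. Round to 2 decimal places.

Log law: V(z) ∝ ln(z/z₀), so V₂/V₁ = ln(z₂/z₀) / ln(z₁/z₀).
ln(234.0/0.146) = 7.3795, ln(6.0/0.146) = 3.7159
V₂ = 17.8 × 7.3795/3.7159 = 17.8 × 1.9859 = 35.3492 m/s

35.35 m/s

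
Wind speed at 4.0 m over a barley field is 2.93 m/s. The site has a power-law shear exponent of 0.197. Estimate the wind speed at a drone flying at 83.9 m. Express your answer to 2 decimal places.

5.34 m/s

Power-law profile: V₂ = V₁ · (z₂/z₁)^α
V₂ = 2.93 × (83.9/4.0)^0.197 = 2.93 × (20.9750)^0.197
    = 2.93 × 1.8213 = 5.3363 m/s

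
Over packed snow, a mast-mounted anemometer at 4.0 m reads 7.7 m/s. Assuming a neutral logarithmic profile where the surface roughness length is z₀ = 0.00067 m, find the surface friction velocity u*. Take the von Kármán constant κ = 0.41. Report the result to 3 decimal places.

Log law: V(z) = (u*/κ) · ln(z/z₀) ⇒ u* = κ · V / ln(z/z₀)
u* = 0.41 × 7.7 / ln(4.0/0.00067) = 0.41 × 7.7 / 8.6945
   = 3.1570 / 8.6945 = 0.3631 m/s

u* ≈ 0.363 m/s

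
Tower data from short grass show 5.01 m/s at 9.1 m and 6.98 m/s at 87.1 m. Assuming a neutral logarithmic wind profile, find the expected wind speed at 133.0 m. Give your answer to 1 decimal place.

Log law: V ∝ ln(z/z₀). From the pair, with r = V₁/V₂ = 0.71777,
ln z₀ = (ln z₁ − r·ln z₂)/(1 − r) = (2.2083 − 0.71777×4.4671)/0.28223 = -3.5361 → z₀ = 0.02913 m
V₃ = V₁ · ln(z₃/z₀)/ln(z₁/z₀) = 5.01 × 8.4265/5.7444 = 7.3492 m/s

7.3 m/s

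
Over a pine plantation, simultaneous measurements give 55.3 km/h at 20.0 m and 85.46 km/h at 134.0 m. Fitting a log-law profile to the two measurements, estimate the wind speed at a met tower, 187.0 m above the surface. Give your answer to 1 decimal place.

90.7 km/h

Log law: V ∝ ln(z/z₀). From the pair, with r = V₁/V₂ = 0.64709,
ln z₀ = (ln z₁ − r·ln z₂)/(1 − r) = (2.9957 − 0.64709×4.8978)/0.35291 = -0.4919 → z₀ = 0.6115 m
V₃ = V₁ · ln(z₃/z₀)/ln(z₁/z₀) = 55.3 × 5.7230/3.4876 = 90.7443 km/h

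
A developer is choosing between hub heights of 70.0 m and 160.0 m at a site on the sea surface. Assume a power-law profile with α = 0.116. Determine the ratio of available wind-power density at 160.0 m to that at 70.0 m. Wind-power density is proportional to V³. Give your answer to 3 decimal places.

1.333

Speed ratio: V_B/V_A = (z_B/z_A)^α = (160.0/70.0)^0.116 = (2.2857)^0.116 = 1.10064
Power-density ratio: P_B/P_A = (V_B/V_A)³ = (1.10064)³ = 1.33334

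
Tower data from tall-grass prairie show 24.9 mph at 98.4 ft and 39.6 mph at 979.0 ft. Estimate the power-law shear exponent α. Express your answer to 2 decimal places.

Power law: V₂/V₁ = (z₂/z₁)^α ⇒ α = ln(V₂/V₁) / ln(z₂/z₁)
α = ln(39.6/24.9) / ln(979.0/98.4) = ln(1.5904) / ln(9.9492)
  = 0.46396 / 2.29749 = 0.20194

α ≈ 0.20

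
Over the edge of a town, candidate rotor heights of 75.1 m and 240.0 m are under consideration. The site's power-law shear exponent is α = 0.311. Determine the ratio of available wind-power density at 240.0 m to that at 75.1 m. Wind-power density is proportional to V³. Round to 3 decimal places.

Speed ratio: V_B/V_A = (z_B/z_A)^α = (240.0/75.1)^0.311 = (3.1957)^0.311 = 1.43523
Power-density ratio: P_B/P_A = (V_B/V_A)³ = (1.43523)³ = 2.95641

2.956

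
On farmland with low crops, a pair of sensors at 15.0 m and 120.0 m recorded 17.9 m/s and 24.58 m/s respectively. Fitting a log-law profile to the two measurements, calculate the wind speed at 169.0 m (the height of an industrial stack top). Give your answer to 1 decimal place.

Log law: V ∝ ln(z/z₀). From the pair, with r = V₁/V₂ = 0.72823,
ln z₀ = (ln z₁ − r·ln z₂)/(1 − r) = (2.7081 − 0.72823×4.7875)/0.27177 = -2.8641 → z₀ = 0.05703 m
V₃ = V₁ · ln(z₃/z₀)/ln(z₁/z₀) = 17.9 × 7.9940/5.5722 = 25.6799 m/s

25.7 m/s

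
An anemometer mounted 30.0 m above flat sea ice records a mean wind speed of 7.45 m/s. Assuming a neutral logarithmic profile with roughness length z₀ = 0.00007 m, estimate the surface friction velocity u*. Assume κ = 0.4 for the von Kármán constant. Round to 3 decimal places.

Log law: V(z) = (u*/κ) · ln(z/z₀) ⇒ u* = κ · V / ln(z/z₀)
u* = 0.4 × 7.45 / ln(30.0/0.00007) = 0.4 × 7.45 / 12.9682
   = 2.9800 / 12.9682 = 0.2298 m/s

u* ≈ 0.230 m/s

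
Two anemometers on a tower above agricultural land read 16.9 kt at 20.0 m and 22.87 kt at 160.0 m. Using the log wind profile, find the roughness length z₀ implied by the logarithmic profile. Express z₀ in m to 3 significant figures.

z₀ ≈ 0.0555 m

Log law: V(z) ∝ ln(z/z₀). With r = V₁/V₂ = 16.9/22.87 = 0.73896,
r · ln(z₂/z₀) = ln(z₁/z₀) ⇒ ln z₀ = (ln z₁ − r·ln z₂)/(1 − r)
ln z₀ = (2.99573 − 0.73896×5.07517) / 0.26104 = -2.8908
z₀ = exp(-2.8908) = 0.05553 m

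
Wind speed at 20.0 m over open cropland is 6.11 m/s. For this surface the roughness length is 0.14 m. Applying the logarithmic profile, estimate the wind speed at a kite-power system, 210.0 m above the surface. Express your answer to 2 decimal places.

Log law: V(z) ∝ ln(z/z₀), so V₂/V₁ = ln(z₂/z₀) / ln(z₁/z₀).
ln(210.0/0.14) = 7.3132, ln(20.0/0.14) = 4.9618
V₂ = 6.11 × 7.3132/4.9618 = 6.11 × 1.4739 = 9.0055 m/s

9.01 m/s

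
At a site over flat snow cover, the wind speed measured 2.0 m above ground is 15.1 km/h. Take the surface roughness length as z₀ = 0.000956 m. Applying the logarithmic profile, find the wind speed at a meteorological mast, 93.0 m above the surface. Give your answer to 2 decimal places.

22.68 km/h

Log law: V(z) ∝ ln(z/z₀), so V₂/V₁ = ln(z₂/z₀) / ln(z₁/z₀).
ln(93.0/0.000956) = 11.4854, ln(2.0/0.000956) = 7.6459
V₂ = 15.1 × 11.4854/7.6459 = 15.1 × 1.5022 = 22.6826 km/h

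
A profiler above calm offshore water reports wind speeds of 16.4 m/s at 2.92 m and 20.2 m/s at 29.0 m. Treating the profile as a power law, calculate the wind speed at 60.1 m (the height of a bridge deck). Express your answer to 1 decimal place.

21.6 m/s

First find α: α = ln(V₂/V₁)/ln(z₂/z₁) = ln(20.2/16.4)/ln(29.0/2.92) = 0.20840/2.29571 = 0.0908
Extrapolate from 29.0 m to 60.1 m: V₃ = 20.2 × (60.1/29.0)^0.0908 = 20.2 × 1.0684 = 21.5815 m/s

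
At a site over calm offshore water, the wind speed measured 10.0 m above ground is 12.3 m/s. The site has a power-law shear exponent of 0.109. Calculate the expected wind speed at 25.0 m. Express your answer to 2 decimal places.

13.59 m/s

Power-law profile: V₂ = V₁ · (z₂/z₁)^α
V₂ = 12.3 × (25.0/10.0)^0.109 = 12.3 × (2.5000)^0.109
    = 12.3 × 1.1050 = 13.5919 m/s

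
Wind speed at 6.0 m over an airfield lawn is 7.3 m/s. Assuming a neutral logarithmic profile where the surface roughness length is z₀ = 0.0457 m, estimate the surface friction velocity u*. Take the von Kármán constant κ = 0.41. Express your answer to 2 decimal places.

Log law: V(z) = (u*/κ) · ln(z/z₀) ⇒ u* = κ · V / ln(z/z₀)
u* = 0.41 × 7.3 / ln(6.0/0.0457) = 0.41 × 7.3 / 4.8774
   = 2.9930 / 4.8774 = 0.6136 m/s

u* ≈ 0.61 m/s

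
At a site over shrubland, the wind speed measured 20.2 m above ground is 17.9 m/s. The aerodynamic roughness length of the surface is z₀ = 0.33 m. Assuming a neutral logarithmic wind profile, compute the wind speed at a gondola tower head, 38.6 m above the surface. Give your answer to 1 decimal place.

20.7 m/s

Log law: V(z) ∝ ln(z/z₀), so V₂/V₁ = ln(z₂/z₀) / ln(z₁/z₀).
ln(38.6/0.33) = 4.7619, ln(20.2/0.33) = 4.1143
V₂ = 17.9 × 4.7619/4.1143 = 17.9 × 1.1574 = 20.7173 m/s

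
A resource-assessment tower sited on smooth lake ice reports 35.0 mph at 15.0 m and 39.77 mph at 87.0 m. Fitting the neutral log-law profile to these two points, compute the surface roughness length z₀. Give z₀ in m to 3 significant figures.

z₀ ≈ 0.0000375 m

Log law: V(z) ∝ ln(z/z₀). With r = V₁/V₂ = 35.0/39.77 = 0.88006,
r · ln(z₂/z₀) = ln(z₁/z₀) ⇒ ln z₀ = (ln z₁ − r·ln z₂)/(1 − r)
ln z₀ = (2.70805 − 0.88006×4.46591) / 0.11994 = -10.1903
z₀ = exp(-10.1903) = 0.00003753 m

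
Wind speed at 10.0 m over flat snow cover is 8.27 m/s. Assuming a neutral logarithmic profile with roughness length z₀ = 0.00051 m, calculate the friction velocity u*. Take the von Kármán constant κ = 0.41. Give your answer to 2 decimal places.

u* ≈ 0.34 m/s

Log law: V(z) = (u*/κ) · ln(z/z₀) ⇒ u* = κ · V / ln(z/z₀)
u* = 0.41 × 8.27 / ln(10.0/0.00051) = 0.41 × 8.27 / 9.8837
   = 3.3907 / 9.8837 = 0.3431 m/s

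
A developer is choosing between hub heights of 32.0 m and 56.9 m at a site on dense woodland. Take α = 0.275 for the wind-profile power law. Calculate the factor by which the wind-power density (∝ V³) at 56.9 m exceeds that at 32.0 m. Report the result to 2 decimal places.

1.61

Speed ratio: V_B/V_A = (z_B/z_A)^α = (56.9/32.0)^0.275 = (1.7781)^0.275 = 1.17149
Power-density ratio: P_B/P_A = (V_B/V_A)³ = (1.17149)³ = 1.60775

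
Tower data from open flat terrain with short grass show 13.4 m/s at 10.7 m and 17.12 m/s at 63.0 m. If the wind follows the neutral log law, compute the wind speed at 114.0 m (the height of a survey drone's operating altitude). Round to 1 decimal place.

18.4 m/s

Log law: V ∝ ln(z/z₀). From the pair, with r = V₁/V₂ = 0.78271,
ln z₀ = (ln z₁ − r·ln z₂)/(1 − r) = (2.3702 − 0.78271×4.1431)/0.21729 = -4.0160 → z₀ = 0.01803 m
V₃ = V₁ · ln(z₃/z₀)/ln(z₁/z₀) = 13.4 × 8.7522/6.3862 = 18.3644 m/s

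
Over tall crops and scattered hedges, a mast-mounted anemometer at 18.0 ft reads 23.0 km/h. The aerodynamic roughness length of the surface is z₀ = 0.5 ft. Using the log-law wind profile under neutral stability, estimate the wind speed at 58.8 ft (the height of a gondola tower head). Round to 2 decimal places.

30.60 km/h

Log law: V(z) ∝ ln(z/z₀), so V₂/V₁ = ln(z₂/z₀) / ln(z₁/z₀).
ln(58.8/0.5) = 4.7673, ln(18.0/0.5) = 3.5835
V₂ = 23.0 × 4.7673/3.5835 = 23.0 × 1.3303 = 30.5978 km/h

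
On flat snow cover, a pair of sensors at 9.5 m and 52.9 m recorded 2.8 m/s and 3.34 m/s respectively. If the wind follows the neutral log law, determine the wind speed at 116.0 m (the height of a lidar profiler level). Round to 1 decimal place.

3.6 m/s

Log law: V ∝ ln(z/z₀). From the pair, with r = V₁/V₂ = 0.83832,
ln z₀ = (ln z₁ − r·ln z₂)/(1 − r) = (2.2513 − 0.83832×3.9684)/0.16168 = -6.6522 → z₀ = 0.001291 m
V₃ = V₁ · ln(z₃/z₀)/ln(z₁/z₀) = 2.8 × 11.4058/8.9035 = 3.5869 m/s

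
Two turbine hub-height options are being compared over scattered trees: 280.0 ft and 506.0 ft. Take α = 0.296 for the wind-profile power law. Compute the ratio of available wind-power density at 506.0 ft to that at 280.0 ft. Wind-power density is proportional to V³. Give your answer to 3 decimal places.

1.691

Speed ratio: V_B/V_A = (z_B/z_A)^α = (506.0/280.0)^0.296 = (1.8071)^0.296 = 1.19143
Power-density ratio: P_B/P_A = (V_B/V_A)³ = (1.19143)³ = 1.69126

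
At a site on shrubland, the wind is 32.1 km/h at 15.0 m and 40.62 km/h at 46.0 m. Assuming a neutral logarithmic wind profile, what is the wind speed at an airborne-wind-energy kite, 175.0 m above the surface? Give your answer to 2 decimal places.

50.78 km/h

Log law: V ∝ ln(z/z₀). From the pair, with r = V₁/V₂ = 0.79025,
ln z₀ = (ln z₁ − r·ln z₂)/(1 − r) = (2.7081 − 0.79025×3.8286)/0.20975 = -1.5139 → z₀ = 0.2201 m
V₃ = V₁ · ln(z₃/z₀)/ln(z₁/z₀) = 32.1 × 6.6787/4.2219 = 50.7789 km/h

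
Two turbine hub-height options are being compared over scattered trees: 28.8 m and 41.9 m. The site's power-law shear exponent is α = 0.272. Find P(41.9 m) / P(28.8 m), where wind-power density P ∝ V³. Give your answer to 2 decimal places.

1.36

Speed ratio: V_B/V_A = (z_B/z_A)^α = (41.9/28.8)^0.272 = (1.4549)^0.272 = 1.10736
Power-density ratio: P_B/P_A = (V_B/V_A)³ = (1.10736)³ = 1.35788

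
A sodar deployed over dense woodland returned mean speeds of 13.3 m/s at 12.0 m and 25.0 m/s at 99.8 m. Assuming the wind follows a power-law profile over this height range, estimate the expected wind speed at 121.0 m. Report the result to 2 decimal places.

26.48 m/s

First find α: α = ln(V₂/V₁)/ln(z₂/z₁) = ln(25.0/13.3)/ln(99.8/12.0) = 0.63111/2.11826 = 0.2979
Extrapolate from 99.8 m to 121.0 m: V₃ = 25.0 × (121.0/99.8)^0.2979 = 25.0 × 1.0591 = 26.4767 m/s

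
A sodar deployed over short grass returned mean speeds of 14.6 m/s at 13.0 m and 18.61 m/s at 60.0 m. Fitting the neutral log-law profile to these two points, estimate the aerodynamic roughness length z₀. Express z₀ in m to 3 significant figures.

Log law: V(z) ∝ ln(z/z₀). With r = V₁/V₂ = 14.6/18.61 = 0.78452,
r · ln(z₂/z₀) = ln(z₁/z₀) ⇒ ln z₀ = (ln z₁ − r·ln z₂)/(1 − r)
ln z₀ = (2.56495 − 0.78452×4.09434) / 0.21548 = -3.0034
z₀ = exp(-3.0034) = 0.04962 m

z₀ ≈ 0.0496 m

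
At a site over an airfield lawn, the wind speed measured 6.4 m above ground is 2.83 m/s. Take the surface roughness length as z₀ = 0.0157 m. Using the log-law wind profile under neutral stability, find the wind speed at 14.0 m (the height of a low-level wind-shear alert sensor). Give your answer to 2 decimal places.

Log law: V(z) ∝ ln(z/z₀), so V₂/V₁ = ln(z₂/z₀) / ln(z₁/z₀).
ln(14.0/0.0157) = 6.7932, ln(6.4/0.0157) = 6.0104
V₂ = 2.83 × 6.7932/6.0104 = 2.83 × 1.1302 = 3.1986 m/s

3.20 m/s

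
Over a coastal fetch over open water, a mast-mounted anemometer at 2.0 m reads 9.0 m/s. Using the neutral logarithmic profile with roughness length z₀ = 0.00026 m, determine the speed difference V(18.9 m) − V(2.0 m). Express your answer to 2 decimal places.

Log law: V₂ = V₁ · ln(z₂/z₀)/ln(z₁/z₀) = 9.0 × 11.1940/8.9480 = 11.2591 m/s
ΔV = 11.2591 − 9.0 = 2.2591 m/s

2.26 m/s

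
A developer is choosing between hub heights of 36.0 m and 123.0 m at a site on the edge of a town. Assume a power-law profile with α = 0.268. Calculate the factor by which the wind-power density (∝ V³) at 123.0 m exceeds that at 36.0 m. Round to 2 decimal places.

Speed ratio: V_B/V_A = (z_B/z_A)^α = (123.0/36.0)^0.268 = (3.4167)^0.268 = 1.38997
Power-density ratio: P_B/P_A = (V_B/V_A)³ = (1.38997)³ = 2.68545

2.69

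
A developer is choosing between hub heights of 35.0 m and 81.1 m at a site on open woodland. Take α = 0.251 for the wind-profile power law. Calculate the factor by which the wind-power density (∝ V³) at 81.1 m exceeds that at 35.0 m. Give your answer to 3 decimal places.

Speed ratio: V_B/V_A = (z_B/z_A)^α = (81.1/35.0)^0.251 = (2.3171)^0.251 = 1.23482
Power-density ratio: P_B/P_A = (V_B/V_A)³ = (1.23482)³ = 1.88282

1.883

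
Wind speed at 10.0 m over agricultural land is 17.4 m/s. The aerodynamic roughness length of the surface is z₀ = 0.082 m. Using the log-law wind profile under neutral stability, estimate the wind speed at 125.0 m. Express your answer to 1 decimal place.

26.5 m/s

Log law: V(z) ∝ ln(z/z₀), so V₂/V₁ = ln(z₂/z₀) / ln(z₁/z₀).
ln(125.0/0.082) = 7.3293, ln(10.0/0.082) = 4.8036
V₂ = 17.4 × 7.3293/4.8036 = 17.4 × 1.5258 = 26.5489 m/s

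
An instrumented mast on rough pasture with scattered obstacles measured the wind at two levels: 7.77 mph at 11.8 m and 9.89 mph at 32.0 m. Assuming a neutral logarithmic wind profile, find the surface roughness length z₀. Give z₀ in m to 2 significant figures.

z₀ ≈ 0.30 m

Log law: V(z) ∝ ln(z/z₀). With r = V₁/V₂ = 7.77/9.89 = 0.78564,
r · ln(z₂/z₀) = ln(z₁/z₀) ⇒ ln z₀ = (ln z₁ − r·ln z₂)/(1 − r)
ln z₀ = (2.46810 − 0.78564×3.46574) / 0.21436 = -1.1883
z₀ = exp(-1.1883) = 0.3047 m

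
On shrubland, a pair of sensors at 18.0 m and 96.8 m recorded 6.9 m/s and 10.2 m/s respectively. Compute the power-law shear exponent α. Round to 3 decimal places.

Power law: V₂/V₁ = (z₂/z₁)^α ⇒ α = ln(V₂/V₁) / ln(z₂/z₁)
α = ln(10.2/6.9) / ln(96.8/18.0) = ln(1.4783) / ln(5.3778)
  = 0.39087 / 1.68228 = 0.23234

α ≈ 0.232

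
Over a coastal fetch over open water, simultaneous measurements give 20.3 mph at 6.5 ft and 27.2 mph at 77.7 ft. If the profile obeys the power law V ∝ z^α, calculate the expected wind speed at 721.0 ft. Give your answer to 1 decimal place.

35.4 mph

First find α: α = ln(V₂/V₁)/ln(z₂/z₁) = ln(27.2/20.3)/ln(77.7/6.5) = 0.29260/2.48105 = 0.1179
Extrapolate from 77.7 ft to 721.0 ft: V₃ = 27.2 × (721.0/77.7)^0.1179 = 27.2 × 1.3005 = 35.3728 mph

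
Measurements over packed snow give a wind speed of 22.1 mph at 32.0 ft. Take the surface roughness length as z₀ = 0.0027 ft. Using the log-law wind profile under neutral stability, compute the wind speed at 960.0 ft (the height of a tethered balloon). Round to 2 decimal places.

Log law: V(z) ∝ ln(z/z₀), so V₂/V₁ = ln(z₂/z₀) / ln(z₁/z₀).
ln(960.0/0.0027) = 12.7814, ln(32.0/0.0027) = 9.3802
V₂ = 22.1 × 12.7814/9.3802 = 22.1 × 1.3626 = 30.1133 mph

30.11 mph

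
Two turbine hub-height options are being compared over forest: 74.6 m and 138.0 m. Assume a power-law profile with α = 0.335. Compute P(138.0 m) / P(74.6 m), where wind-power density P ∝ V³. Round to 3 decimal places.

1.856

Speed ratio: V_B/V_A = (z_B/z_A)^α = (138.0/74.6)^0.335 = (1.8499)^0.335 = 1.22883
Power-density ratio: P_B/P_A = (V_B/V_A)³ = (1.22883)³ = 1.85556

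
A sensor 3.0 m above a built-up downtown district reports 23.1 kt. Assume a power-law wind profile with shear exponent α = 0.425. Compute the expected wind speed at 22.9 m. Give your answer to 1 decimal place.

Power-law profile: V₂ = V₁ · (z₂/z₁)^α
V₂ = 23.1 × (22.9/3.0)^0.425 = 23.1 × (7.6333)^0.425
    = 23.1 × 2.3722 = 54.7981 kt

54.8 kt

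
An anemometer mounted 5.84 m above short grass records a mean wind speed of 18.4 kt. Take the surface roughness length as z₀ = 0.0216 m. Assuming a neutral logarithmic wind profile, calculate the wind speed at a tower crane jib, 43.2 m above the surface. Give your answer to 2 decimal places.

24.98 kt

Log law: V(z) ∝ ln(z/z₀), so V₂/V₁ = ln(z₂/z₀) / ln(z₁/z₀).
ln(43.2/0.0216) = 7.6009, ln(5.84/0.0216) = 5.5998
V₂ = 18.4 × 7.6009/5.5998 = 18.4 × 1.3574 = 24.9753 kt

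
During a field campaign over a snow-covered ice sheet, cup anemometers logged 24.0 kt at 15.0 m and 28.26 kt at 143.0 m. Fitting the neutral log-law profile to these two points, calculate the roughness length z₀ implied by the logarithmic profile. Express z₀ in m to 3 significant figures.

Log law: V(z) ∝ ln(z/z₀). With r = V₁/V₂ = 24.0/28.26 = 0.84926,
r · ln(z₂/z₀) = ln(z₁/z₀) ⇒ ln z₀ = (ln z₁ − r·ln z₂)/(1 − r)
ln z₀ = (2.70805 − 0.84926×4.96284) / 0.15074 = -9.9950
z₀ = exp(-9.9950) = 0.00004563 m

z₀ ≈ 0.0000456 m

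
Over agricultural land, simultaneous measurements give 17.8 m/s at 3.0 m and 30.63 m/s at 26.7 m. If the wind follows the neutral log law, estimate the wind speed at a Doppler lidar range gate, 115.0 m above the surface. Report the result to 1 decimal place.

39.2 m/s

Log law: V ∝ ln(z/z₀). From the pair, with r = V₁/V₂ = 0.58113,
ln z₀ = (ln z₁ − r·ln z₂)/(1 − r) = (1.0986 − 0.58113×3.2847)/0.41887 = -1.9343 → z₀ = 0.1445 m
V₃ = V₁ · ln(z₃/z₀)/ln(z₁/z₀) = 17.8 × 6.6792/3.0329 = 39.2004 m/s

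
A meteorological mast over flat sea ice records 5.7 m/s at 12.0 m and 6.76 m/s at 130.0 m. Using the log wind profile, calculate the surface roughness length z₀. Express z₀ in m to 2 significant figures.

Log law: V(z) ∝ ln(z/z₀). With r = V₁/V₂ = 5.7/6.76 = 0.84320,
r · ln(z₂/z₀) = ln(z₁/z₀) ⇒ ln z₀ = (ln z₁ − r·ln z₂)/(1 − r)
ln z₀ = (2.48491 − 0.84320×4.86753) / 0.15680 = -10.3273
z₀ = exp(-10.3273) = 0.00003273 m

z₀ ≈ 0.000033 m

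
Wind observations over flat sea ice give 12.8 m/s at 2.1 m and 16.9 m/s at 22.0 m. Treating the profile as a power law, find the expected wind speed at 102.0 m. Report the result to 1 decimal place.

20.3 m/s

First find α: α = ln(V₂/V₁)/ln(z₂/z₁) = ln(16.9/12.8)/ln(22.0/2.1) = 0.27787/2.34911 = 0.1183
Extrapolate from 22.0 m to 102.0 m: V₃ = 16.9 × (102.0/22.0)^0.1183 = 16.9 × 1.1989 = 20.2622 m/s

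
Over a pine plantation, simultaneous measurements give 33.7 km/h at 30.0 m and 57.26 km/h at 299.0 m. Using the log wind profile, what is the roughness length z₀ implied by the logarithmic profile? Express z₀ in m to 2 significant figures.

z₀ ≈ 1.1 m

Log law: V(z) ∝ ln(z/z₀). With r = V₁/V₂ = 33.7/57.26 = 0.58854,
r · ln(z₂/z₀) = ln(z₁/z₀) ⇒ ln z₀ = (ln z₁ − r·ln z₂)/(1 − r)
ln z₀ = (3.40120 − 0.58854×5.70044) / 0.41146 = 0.1124
z₀ = exp(0.1124) = 1.119 m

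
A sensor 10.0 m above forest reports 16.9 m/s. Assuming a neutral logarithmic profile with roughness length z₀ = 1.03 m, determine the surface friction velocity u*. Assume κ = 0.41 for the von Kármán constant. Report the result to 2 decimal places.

Log law: V(z) = (u*/κ) · ln(z/z₀) ⇒ u* = κ · V / ln(z/z₀)
u* = 0.41 × 16.9 / ln(10.0/1.03) = 0.41 × 16.9 / 2.2730
   = 6.9290 / 2.2730 = 3.0484 m/s

u* ≈ 3.05 m/s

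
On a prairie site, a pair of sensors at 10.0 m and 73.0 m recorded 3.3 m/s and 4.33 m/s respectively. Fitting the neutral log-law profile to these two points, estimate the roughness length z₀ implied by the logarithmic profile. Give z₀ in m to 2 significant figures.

z₀ ≈ 0.017 m

Log law: V(z) ∝ ln(z/z₀). With r = V₁/V₂ = 3.3/4.33 = 0.76212,
r · ln(z₂/z₀) = ln(z₁/z₀) ⇒ ln z₀ = (ln z₁ − r·ln z₂)/(1 − r)
ln z₀ = (2.30259 − 0.76212×4.29046) / 0.23788 = -4.0663
z₀ = exp(-4.0663) = 0.01714 m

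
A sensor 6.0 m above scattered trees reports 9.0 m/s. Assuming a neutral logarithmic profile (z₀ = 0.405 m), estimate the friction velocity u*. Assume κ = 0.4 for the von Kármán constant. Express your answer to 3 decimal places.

u* ≈ 1.335 m/s

Log law: V(z) = (u*/κ) · ln(z/z₀) ⇒ u* = κ · V / ln(z/z₀)
u* = 0.4 × 9.0 / ln(6.0/0.405) = 0.4 × 9.0 / 2.6956
   = 3.6000 / 2.6956 = 1.3355 m/s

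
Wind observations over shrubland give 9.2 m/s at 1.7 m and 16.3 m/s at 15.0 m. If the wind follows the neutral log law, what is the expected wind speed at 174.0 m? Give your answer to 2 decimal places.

24.29 m/s

Log law: V ∝ ln(z/z₀). From the pair, with r = V₁/V₂ = 0.56442,
ln z₀ = (ln z₁ − r·ln z₂)/(1 − r) = (0.5306 − 0.56442×2.7081)/0.43558 = -2.2908 → z₀ = 0.1012 m
V₃ = V₁ · ln(z₃/z₀)/ln(z₁/z₀) = 9.2 × 7.4499/2.8214 = 24.2921 m/s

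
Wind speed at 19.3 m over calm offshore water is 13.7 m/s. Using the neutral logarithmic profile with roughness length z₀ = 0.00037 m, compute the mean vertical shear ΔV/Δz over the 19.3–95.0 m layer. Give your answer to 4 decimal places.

0.0266 m/s/m

Log law: V₂ = V₁ · ln(z₂/z₀)/ln(z₁/z₀) = 13.7 × 12.4559/10.8621 = 15.7102 m/s
ΔV/Δz = (15.7102 − 13.7)/(95.0 − 19.3) = 2.0102/75.7000 = 0.02655 m/s/m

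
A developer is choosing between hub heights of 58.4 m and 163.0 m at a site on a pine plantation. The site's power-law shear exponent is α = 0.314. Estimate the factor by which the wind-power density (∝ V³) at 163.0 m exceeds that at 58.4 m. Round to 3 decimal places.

2.630

Speed ratio: V_B/V_A = (z_B/z_A)^α = (163.0/58.4)^0.314 = (2.7911)^0.314 = 1.38030
Power-density ratio: P_B/P_A = (V_B/V_A)³ = (1.38030)³ = 2.62978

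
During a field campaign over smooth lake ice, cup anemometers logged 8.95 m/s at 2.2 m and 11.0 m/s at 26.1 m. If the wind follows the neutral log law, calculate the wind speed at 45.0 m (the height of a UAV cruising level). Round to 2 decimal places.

Log law: V ∝ ln(z/z₀). From the pair, with r = V₁/V₂ = 0.81364,
ln z₀ = (ln z₁ − r·ln z₂)/(1 − r) = (0.7885 − 0.81364×3.2619)/0.18636 = -10.0104 → z₀ = 0.00004493 m
V₃ = V₁ · ln(z₃/z₀)/ln(z₁/z₀) = 8.95 × 13.8170/10.7988 = 11.4515 m/s

11.45 m/s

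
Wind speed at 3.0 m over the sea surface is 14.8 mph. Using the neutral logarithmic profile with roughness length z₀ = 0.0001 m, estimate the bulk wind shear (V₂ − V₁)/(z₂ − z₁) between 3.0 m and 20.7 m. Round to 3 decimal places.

Log law: V₂ = V₁ · ln(z₂/z₀)/ln(z₁/z₀) = 14.8 × 12.2405/10.3090 = 17.5730 mph
ΔV/Δz = (17.5730 − 14.8)/(20.7 − 3.0) = 2.7730/17.7000 = 0.15667 mph/m

0.157 mph/m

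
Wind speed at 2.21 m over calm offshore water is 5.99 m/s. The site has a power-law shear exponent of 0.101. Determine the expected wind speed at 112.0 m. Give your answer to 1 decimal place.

8.9 m/s

Power-law profile: V₂ = V₁ · (z₂/z₁)^α
V₂ = 5.99 × (112.0/2.21)^0.101 = 5.99 × (50.6787)^0.101
    = 5.99 × 1.4866 = 8.9046 m/s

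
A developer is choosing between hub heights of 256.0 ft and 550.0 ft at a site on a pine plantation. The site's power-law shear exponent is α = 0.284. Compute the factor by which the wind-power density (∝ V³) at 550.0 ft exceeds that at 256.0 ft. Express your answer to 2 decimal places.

Speed ratio: V_B/V_A = (z_B/z_A)^α = (550.0/256.0)^0.284 = (2.1484)^0.284 = 1.24258
Power-density ratio: P_B/P_A = (V_B/V_A)³ = (1.24258)³ = 1.91853

1.92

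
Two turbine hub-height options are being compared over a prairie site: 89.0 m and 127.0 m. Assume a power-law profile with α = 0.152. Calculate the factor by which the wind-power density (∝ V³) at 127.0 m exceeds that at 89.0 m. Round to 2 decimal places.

Speed ratio: V_B/V_A = (z_B/z_A)^α = (127.0/89.0)^0.152 = (1.4270)^0.152 = 1.05553
Power-density ratio: P_B/P_A = (V_B/V_A)³ = (1.05553)³ = 1.17601

1.18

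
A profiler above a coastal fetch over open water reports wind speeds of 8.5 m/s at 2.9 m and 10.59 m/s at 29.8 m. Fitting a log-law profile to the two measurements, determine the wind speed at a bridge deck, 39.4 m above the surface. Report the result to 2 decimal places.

Log law: V ∝ ln(z/z₀). From the pair, with r = V₁/V₂ = 0.80264,
ln z₀ = (ln z₁ − r·ln z₂)/(1 − r) = (1.0647 − 0.80264×3.3945)/0.19736 = -8.4105 → z₀ = 0.0002225 m
V₃ = V₁ · ln(z₃/z₀)/ln(z₁/z₀) = 8.5 × 12.0843/9.4753 = 10.8405 m/s

10.84 m/s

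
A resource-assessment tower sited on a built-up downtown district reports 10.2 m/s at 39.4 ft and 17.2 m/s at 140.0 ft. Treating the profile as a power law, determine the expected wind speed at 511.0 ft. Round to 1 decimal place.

29.3 m/s

First find α: α = ln(V₂/V₁)/ln(z₂/z₁) = ln(17.2/10.2)/ln(140.0/39.4) = 0.52252/1.26788 = 0.4121
Extrapolate from 140.0 ft to 511.0 ft: V₃ = 17.2 × (511.0/140.0)^0.4121 = 17.2 × 1.7050 = 29.3267 m/s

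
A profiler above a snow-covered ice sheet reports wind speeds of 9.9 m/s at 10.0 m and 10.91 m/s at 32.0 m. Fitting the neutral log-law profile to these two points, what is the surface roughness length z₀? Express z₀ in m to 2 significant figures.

z₀ ≈ 0.00011 m

Log law: V(z) ∝ ln(z/z₀). With r = V₁/V₂ = 9.9/10.91 = 0.90742,
r · ln(z₂/z₀) = ln(z₁/z₀) ⇒ ln z₀ = (ln z₁ − r·ln z₂)/(1 − r)
ln z₀ = (2.30259 − 0.90742×3.46574) / 0.09258 = -9.0986
z₀ = exp(-9.0986) = 0.0001118 m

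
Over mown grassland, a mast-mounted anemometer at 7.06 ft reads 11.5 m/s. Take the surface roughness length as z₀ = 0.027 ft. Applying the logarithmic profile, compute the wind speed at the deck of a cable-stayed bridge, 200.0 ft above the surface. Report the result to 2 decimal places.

18.41 m/s

Log law: V(z) ∝ ln(z/z₀), so V₂/V₁ = ln(z₂/z₀) / ln(z₁/z₀).
ln(200.0/0.027) = 8.9102, ln(7.06/0.027) = 5.5664
V₂ = 11.5 × 8.9102/5.5664 = 11.5 × 1.6007 = 18.4084 m/s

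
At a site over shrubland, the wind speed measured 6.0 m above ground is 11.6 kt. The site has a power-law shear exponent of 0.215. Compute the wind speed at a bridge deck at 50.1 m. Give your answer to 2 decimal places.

18.31 kt

Power-law profile: V₂ = V₁ · (z₂/z₁)^α
V₂ = 11.6 × (50.1/6.0)^0.215 = 11.6 × (8.3500)^0.215
    = 11.6 × 1.5782 = 18.3071 kt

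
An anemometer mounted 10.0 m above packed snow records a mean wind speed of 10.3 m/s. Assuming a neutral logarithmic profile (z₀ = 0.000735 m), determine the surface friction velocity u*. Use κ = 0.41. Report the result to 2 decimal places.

Log law: V(z) = (u*/κ) · ln(z/z₀) ⇒ u* = κ · V / ln(z/z₀)
u* = 0.41 × 10.3 / ln(10.0/0.000735) = 0.41 × 10.3 / 9.5182
   = 4.2230 / 9.5182 = 0.4437 m/s

u* ≈ 0.44 m/s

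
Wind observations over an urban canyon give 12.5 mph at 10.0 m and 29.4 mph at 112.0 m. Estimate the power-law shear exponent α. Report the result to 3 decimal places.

α ≈ 0.354

Power law: V₂/V₁ = (z₂/z₁)^α ⇒ α = ln(V₂/V₁) / ln(z₂/z₁)
α = ln(29.4/12.5) / ln(112.0/10.0) = ln(2.3520) / ln(11.2000)
  = 0.85527 / 2.41591 = 0.35401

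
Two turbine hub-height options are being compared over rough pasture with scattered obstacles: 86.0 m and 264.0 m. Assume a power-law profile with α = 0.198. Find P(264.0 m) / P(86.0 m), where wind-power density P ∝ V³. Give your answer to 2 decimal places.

1.95

Speed ratio: V_B/V_A = (z_B/z_A)^α = (264.0/86.0)^0.198 = (3.0698)^0.198 = 1.24867
Power-density ratio: P_B/P_A = (V_B/V_A)³ = (1.24867)³ = 1.94689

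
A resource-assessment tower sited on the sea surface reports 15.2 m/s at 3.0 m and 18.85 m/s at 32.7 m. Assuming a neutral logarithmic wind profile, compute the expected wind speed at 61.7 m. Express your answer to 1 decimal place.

19.8 m/s

Log law: V ∝ ln(z/z₀). From the pair, with r = V₁/V₂ = 0.80637,
ln z₀ = (ln z₁ − r·ln z₂)/(1 − r) = (1.0986 − 0.80637×3.4874)/0.19363 = -8.8491 → z₀ = 0.0001435 m
V₃ = V₁ · ln(z₃/z₀)/ln(z₁/z₀) = 15.2 × 12.9714/9.9477 = 19.8201 m/s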